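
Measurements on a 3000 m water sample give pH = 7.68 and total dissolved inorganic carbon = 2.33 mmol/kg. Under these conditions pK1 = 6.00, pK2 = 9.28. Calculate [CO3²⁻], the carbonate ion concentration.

[CO3²⁻] = 0.0560 mmol/kg

α₂ = 1 / (1 + [H⁺]/K2 + [H⁺]²/(K1K2)) = 1 / (1 + 10^+1.60 + 10^-0.08)
   = 1 / (1 + 39.811 + 0.83176) = 1/41.642 = 0.02401
[CO3²⁻] = α₂ × DIC = 0.02401 × 2.33 = 0.0560 mmol/kg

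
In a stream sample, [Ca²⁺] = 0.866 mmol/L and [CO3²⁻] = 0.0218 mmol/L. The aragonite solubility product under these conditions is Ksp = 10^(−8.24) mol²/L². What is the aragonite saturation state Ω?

Ω = 3.28

Ksp = 10^(−8.24) = 5.754×10^-9
Ω = [Ca²⁺][CO3²⁻]/Ksp = (0.866×10^-3)(0.0218×10^-3) / 5.754×10^-9 = 3.28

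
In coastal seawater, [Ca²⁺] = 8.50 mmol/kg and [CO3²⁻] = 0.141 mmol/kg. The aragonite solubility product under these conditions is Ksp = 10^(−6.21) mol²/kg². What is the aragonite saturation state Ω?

Ω = 1.94

Ksp = 10^(−6.21) = 6.166×10^-7
Ω = [Ca²⁺][CO3²⁻]/Ksp = (8.50×10^-3)(0.141×10^-3) / 6.166×10^-7 = 1.94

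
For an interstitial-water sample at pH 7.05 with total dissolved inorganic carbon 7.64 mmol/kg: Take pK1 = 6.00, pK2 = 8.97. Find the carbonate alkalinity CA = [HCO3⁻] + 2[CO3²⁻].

CA = 7.11 mmol/kg

CA = [HCO3⁻] + 2[CO3²⁻] = (α₁ + 2α₂)·DIC
At pH 7.05: [H⁺]/K1 = 10^-1.05 = 0.089125, K2/[H⁺] = 10^-1.92 = 0.012023
α₁ = 1/(1 + 0.089125 + 0.012023) = 1/1.1011 = 0.9081; α₂ = α₁·K2/[H⁺] = 0.01092
α₁ + 2α₂ = 0.9300
CA = 0.9300 × 7.64 = 7.11 mmol/kg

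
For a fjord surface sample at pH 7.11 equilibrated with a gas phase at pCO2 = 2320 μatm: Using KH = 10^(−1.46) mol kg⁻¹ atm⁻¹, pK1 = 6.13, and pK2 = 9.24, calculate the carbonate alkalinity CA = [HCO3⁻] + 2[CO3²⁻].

[CO2*] = KH · pCO2 = 10^(−1.46) × 2320×10^-6 = 8.044×10^-5 mol/kg
α₀ = 1/(1 + K1/[H⁺] + K1K2/[H⁺]²) = 1/(1 + 10^+0.98 + 10^-1.15) = 0.09416
DIC = [CO2*]/α₀ = 8.044×10^-5 / 0.09416 = 0.8544 mmol/kg
CA = (α₁ + 2α₂)·DIC = (0.8992 + 2×0.006666) × 0.8544 = 0.780 mmol/kg

CA = 0.780 mmol/kg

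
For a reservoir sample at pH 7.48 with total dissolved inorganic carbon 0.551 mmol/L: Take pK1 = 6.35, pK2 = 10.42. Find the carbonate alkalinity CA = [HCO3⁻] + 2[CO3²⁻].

CA = 0.514 mmol/L

CA = [HCO3⁻] + 2[CO3²⁻] = (α₁ + 2α₂)·DIC
At pH 7.48: [H⁺]/K1 = 10^-1.13 = 0.074131, K2/[H⁺] = 10^-2.94 = 0.0011482
α₁ = 1/(1 + 0.074131 + 0.0011482) = 1/1.0753 = 0.9300; α₂ = α₁·K2/[H⁺] = 0.001068
α₁ + 2α₂ = 0.9321
CA = 0.9321 × 0.551 = 0.514 mmol/L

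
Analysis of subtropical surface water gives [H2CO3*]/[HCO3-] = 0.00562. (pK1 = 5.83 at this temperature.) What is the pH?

pH = 8.08

From K1 = [H⁺][HCO3-]/[H2CO3*]:  pH = pK1 − log₁₀([H2CO3*]/[HCO3-])
log₁₀(0.00562) = -2.250
pH = 5.83 − (-2.250) = 8.08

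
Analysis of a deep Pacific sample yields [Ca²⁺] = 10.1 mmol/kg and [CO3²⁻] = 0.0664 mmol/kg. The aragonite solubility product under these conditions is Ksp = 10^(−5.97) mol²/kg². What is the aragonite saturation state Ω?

Ω = 0.626

Ksp = 10^(−5.97) = 1.072×10^-6
Ω = [Ca²⁺][CO3²⁻]/Ksp = (10.1×10^-3)(0.0664×10^-3) / 1.072×10^-6 = 0.626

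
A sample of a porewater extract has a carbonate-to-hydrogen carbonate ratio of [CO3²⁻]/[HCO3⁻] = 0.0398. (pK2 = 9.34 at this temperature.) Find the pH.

From K2 = [H⁺][CO3²⁻]/[HCO3⁻]:  pH = pK2 + log₁₀([CO3²⁻]/[HCO3⁻])
log₁₀(0.0398) = -1.400
pH = 9.34 + (-1.400) = 7.94

pH = 7.94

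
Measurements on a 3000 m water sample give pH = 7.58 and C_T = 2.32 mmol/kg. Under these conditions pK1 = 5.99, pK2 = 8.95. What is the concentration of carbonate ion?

[CO3²⁻] = 0.0926 mmol/kg

α₂ = 1 / (1 + [H⁺]/K2 + [H⁺]²/(K1K2)) = 1 / (1 + 10^+1.37 + 10^-0.22)
   = 1 / (1 + 23.442 + 0.60256) = 1/25.045 = 0.03993
[CO3²⁻] = α₂ × DIC = 0.03993 × 2.32 = 0.0926 mmol/kg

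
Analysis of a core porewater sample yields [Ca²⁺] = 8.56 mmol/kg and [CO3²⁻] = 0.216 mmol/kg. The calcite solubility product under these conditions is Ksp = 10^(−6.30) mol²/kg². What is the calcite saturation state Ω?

Ω = 3.69

Ksp = 10^(−6.30) = 5.012×10^-7
Ω = [Ca²⁺][CO3²⁻]/Ksp = (8.56×10^-3)(0.216×10^-3) / 5.012×10^-7 = 3.69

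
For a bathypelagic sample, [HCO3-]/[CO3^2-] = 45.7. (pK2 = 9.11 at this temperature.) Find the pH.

pH = 7.45

From K2 = [H⁺][CO3^2-]/[HCO3-]:  pH = pK2 − log₁₀([HCO3-]/[CO3^2-])
log₁₀(45.7) = +1.660
pH = 9.11 − (+1.660) = 7.45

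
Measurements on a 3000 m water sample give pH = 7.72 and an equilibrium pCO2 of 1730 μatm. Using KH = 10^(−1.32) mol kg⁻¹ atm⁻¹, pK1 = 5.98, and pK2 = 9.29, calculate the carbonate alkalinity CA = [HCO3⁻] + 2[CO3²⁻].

[CO2*] = KH · pCO2 = 10^(−1.32) × 1730×10^-6 = 8.280×10^-5 mol/kg
α₀ = 1/(1 + K1/[H⁺] + K1K2/[H⁺]²) = 1/(1 + 10^+1.74 + 10^+0.17) = 0.01741
DIC = [CO2*]/α₀ = 8.280×10^-5 / 0.01741 = 4.756 mmol/kg
CA = (α₁ + 2α₂)·DIC = (0.9568 + 2×0.02575) × 4.756 = 4.80 mmol/kg

CA = 4.80 mmol/kg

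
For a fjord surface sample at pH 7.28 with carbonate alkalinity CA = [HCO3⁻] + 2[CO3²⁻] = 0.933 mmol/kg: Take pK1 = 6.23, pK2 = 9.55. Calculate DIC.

CA = [HCO3⁻] + 2[CO3²⁻] = (α₁ + 2α₂)·DIC
At pH 7.28: [H⁺]/K1 = 10^-1.05 = 0.089125, K2/[H⁺] = 10^-2.27 = 0.0053703
α₁ = 1/(1 + 0.089125 + 0.0053703) = 1/1.0945 = 0.9137; α₂ = α₁·K2/[H⁺] = 0.004907
α₁ + 2α₂ = 0.9235
DIC = CA / (α₁ + 2α₂) = 0.933 / 0.9235 = 1.01 mmol/kg

DIC = 1.01 mmol/kg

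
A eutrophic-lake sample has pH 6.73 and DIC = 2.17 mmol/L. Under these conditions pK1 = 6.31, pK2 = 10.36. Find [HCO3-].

α₁ = 1 / (1 + [H⁺]/K1 + K2/[H⁺]) = 1 / (1 + 10^-0.42 + 10^-3.63)
   = 1 / (1 + 0.38019 + 0.00023442) = 1/1.3804 = 0.7244
[HCO3⁻] = α₁ × DIC = 0.7244 × 2.17 = 1.57 mmol/L

[HCO3⁻] = 1.57 mmol/L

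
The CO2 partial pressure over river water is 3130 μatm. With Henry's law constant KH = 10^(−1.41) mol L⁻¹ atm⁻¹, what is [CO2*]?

[CO2*] = 122 μmol/L

KH = 10^(−1.41) = 3.890×10^-2 mol L⁻¹ atm⁻¹
[CO2*] = KH · pCO2 = 3.890×10^-2 × 3130×10^-6 atm = 1.22×10^-4 mol/L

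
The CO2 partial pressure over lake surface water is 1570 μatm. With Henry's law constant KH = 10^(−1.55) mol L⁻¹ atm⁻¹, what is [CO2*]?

[CO2*] = 44.2 μmol/L

KH = 10^(−1.55) = 2.818×10^-2 mol L⁻¹ atm⁻¹
[CO2*] = KH · pCO2 = 2.818×10^-2 × 1570×10^-6 atm = 4.42×10^-5 mol/L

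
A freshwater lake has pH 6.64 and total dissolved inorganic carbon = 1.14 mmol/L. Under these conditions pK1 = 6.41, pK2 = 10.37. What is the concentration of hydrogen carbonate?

α₁ = 1 / (1 + [H⁺]/K1 + K2/[H⁺]) = 1 / (1 + 10^-0.23 + 10^-3.73)
   = 1 / (1 + 0.58884 + 0.00018621) = 1/1.5890 = 0.6293
[HCO3⁻] = α₁ × DIC = 0.6293 × 1.14 = 0.717 mmol/L

[HCO3⁻] = 0.717 mmol/L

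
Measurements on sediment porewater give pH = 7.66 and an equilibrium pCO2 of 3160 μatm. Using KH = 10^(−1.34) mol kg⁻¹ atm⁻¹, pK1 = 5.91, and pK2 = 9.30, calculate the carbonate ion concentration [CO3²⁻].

[CO3²⁻] = 0.186 mmol/kg

[CO2*] = KH · pCO2 = 10^(−1.34) × 3160×10^-6 = 1.444×10^-4 mol/kg
α₀ = 1/(1 + K1/[H⁺] + K1K2/[H⁺]²) = 1/(1 + 10^+1.75 + 10^+0.11) = 0.01709
DIC = [CO2*]/α₀ = 1.444×10^-4 / 0.01709 = 8.453 mmol/kg
[CO3²⁻] = α₂·DIC; α₂ = 0.02201, so [CO3²⁻] = 0.02201 × 8.453 = 0.186 mmol/kg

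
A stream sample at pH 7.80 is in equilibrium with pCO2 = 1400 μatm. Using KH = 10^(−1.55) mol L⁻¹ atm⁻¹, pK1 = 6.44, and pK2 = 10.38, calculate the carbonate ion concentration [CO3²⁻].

[CO2*] = KH · pCO2 = 10^(−1.55) × 1400×10^-6 = 3.946×10^-5 mol/L
α₀ = 1/(1 + K1/[H⁺] + K1K2/[H⁺]²) = 1/(1 + 10^+1.36 + 10^-1.22) = 0.04172
DIC = [CO2*]/α₀ = 3.946×10^-5 / 0.04172 = 0.9458 mmol/L
[CO3²⁻] = α₂·DIC; α₂ = 0.002514, so [CO3²⁻] = 0.002514 × 0.9458 = 0.00238 mmol/L = 2.38 μmol/L

[CO3²⁻] = 2.38 μmol/L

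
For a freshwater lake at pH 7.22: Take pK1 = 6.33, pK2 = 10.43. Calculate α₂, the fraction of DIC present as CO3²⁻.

α₂ = 0.000546

α₂ = 1 / (1 + [H⁺]/K2 + [H⁺]²/(K1K2)) = 1 / (1 + 10^+3.21 + 10^+2.32)
   = 1 / (1 + 1621.8 + 208.93) = 1/1831.7 = 0.0005459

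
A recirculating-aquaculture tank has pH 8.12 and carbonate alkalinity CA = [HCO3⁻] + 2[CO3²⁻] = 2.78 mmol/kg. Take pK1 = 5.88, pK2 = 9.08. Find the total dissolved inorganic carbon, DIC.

CA = [HCO3⁻] + 2[CO3²⁻] = (α₁ + 2α₂)·DIC
At pH 8.12: [H⁺]/K1 = 10^-2.24 = 0.0057544, K2/[H⁺] = 10^-0.96 = 0.10965
α₁ = 1/(1 + 0.0057544 + 0.10965) = 1/1.1154 = 0.8965; α₂ = α₁·K2/[H⁺] = 0.09830
α₁ + 2α₂ = 1.0931
DIC = CA / (α₁ + 2α₂) = 2.78 / 1.0931 = 2.54 mmol/kg

DIC = 2.54 mmol/kg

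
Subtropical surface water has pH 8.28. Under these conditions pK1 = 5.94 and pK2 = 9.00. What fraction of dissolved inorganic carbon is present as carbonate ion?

α₂ = 1 / (1 + [H⁺]/K2 + [H⁺]²/(K1K2)) = 1 / (1 + 10^+0.72 + 10^-1.62)
   = 1 / (1 + 5.2481 + 0.023988) = 1/6.2721 = 0.1594

α₂ = 0.159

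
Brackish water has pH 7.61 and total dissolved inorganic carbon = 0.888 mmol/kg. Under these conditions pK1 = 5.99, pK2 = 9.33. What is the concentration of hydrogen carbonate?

[HCO3⁻] = 0.851 mmol/kg

α₁ = 1 / (1 + [H⁺]/K1 + K2/[H⁺]) = 1 / (1 + 10^-1.62 + 10^-1.72)
   = 1 / (1 + 0.023988 + 0.019055) = 1/1.0430 = 0.9587
[HCO3⁻] = α₁ × DIC = 0.9587 × 0.888 = 0.851 mmol/kg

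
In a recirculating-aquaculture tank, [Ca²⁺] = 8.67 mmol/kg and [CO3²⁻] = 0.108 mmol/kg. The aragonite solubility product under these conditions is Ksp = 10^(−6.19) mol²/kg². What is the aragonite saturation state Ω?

Ksp = 10^(−6.19) = 6.457×10^-7
Ω = [Ca²⁺][CO3²⁻]/Ksp = (8.67×10^-3)(0.108×10^-3) / 6.457×10^-7 = 1.45

Ω = 1.45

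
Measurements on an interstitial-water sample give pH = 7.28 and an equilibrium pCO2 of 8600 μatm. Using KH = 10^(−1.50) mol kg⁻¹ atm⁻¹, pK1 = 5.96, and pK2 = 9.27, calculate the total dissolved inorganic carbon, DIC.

DIC = 6.01 mmol/kg

[CO2*] = KH · pCO2 = 10^(−1.50) × 8600×10^-6 = 2.720×10^-4 mol/kg
α₀ = 1/(1 + K1/[H⁺] + K1K2/[H⁺]²) = 1/(1 + 10^+1.32 + 10^-0.67) = 0.04524
DIC = [CO2*]/α₀ = 2.720×10^-4 / 0.04524 = 6.01 mmol/kg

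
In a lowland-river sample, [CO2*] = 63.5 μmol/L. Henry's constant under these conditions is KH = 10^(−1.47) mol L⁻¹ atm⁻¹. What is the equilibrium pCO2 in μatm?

pCO2 = 1870 μatm

KH = 10^(−1.47) = 3.388×10^-2 mol L⁻¹ atm⁻¹
pCO2 = [CO2*]/KH = 63.5×10^-6 / 3.388×10^-2 = 1.87×10^-3 atm = 1870 μatm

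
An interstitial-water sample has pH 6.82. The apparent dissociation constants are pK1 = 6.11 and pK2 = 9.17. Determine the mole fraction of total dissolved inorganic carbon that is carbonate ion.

α₂ = 1 / (1 + [H⁺]/K2 + [H⁺]²/(K1K2)) = 1 / (1 + 10^+2.35 + 10^+1.64)
   = 1 / (1 + 223.87 + 43.652) = 1/268.52 = 0.003724

α₂ = 0.00372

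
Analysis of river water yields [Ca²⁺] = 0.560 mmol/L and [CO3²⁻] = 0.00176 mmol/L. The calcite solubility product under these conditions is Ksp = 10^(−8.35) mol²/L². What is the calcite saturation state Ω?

Ω = 0.221

Ksp = 10^(−8.35) = 4.467×10^-9
Ω = [Ca²⁺][CO3²⁻]/Ksp = (0.560×10^-3)(0.00176×10^-3) / 4.467×10^-9 = 0.221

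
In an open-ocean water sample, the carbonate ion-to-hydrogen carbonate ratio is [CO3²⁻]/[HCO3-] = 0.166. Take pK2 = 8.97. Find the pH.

From K2 = [H⁺][CO3²⁻]/[HCO3-]:  pH = pK2 + log₁₀([CO3²⁻]/[HCO3-])
log₁₀(0.166) = -0.780
pH = 8.97 + (-0.780) = 8.19

pH = 8.19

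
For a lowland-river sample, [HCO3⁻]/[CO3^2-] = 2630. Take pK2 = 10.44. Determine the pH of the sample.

From K2 = [H⁺][CO3^2-]/[HCO3⁻]:  pH = pK2 − log₁₀([HCO3⁻]/[CO3^2-])
log₁₀(2630) = +3.420
pH = 10.44 − (+3.420) = 7.02

pH = 7.02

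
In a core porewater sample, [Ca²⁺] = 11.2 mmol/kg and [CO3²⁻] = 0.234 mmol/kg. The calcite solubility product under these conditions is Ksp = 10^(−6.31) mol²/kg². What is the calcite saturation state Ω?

Ksp = 10^(−6.31) = 4.898×10^-7
Ω = [Ca²⁺][CO3²⁻]/Ksp = (11.2×10^-3)(0.234×10^-3) / 4.898×10^-7 = 5.35

Ω = 5.35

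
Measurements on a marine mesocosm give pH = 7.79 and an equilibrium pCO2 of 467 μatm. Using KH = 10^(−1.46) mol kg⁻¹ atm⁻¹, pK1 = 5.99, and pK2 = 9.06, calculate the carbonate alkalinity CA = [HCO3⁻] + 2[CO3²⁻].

CA = 1.13 mmol/kg

[CO2*] = KH · pCO2 = 10^(−1.46) × 467×10^-6 = 1.619×10^-5 mol/kg
α₀ = 1/(1 + K1/[H⁺] + K1K2/[H⁺]²) = 1/(1 + 10^+1.80 + 10^+0.53) = 0.01482
DIC = [CO2*]/α₀ = 1.619×10^-5 / 0.01482 = 1.093 mmol/kg
CA = (α₁ + 2α₂)·DIC = (0.9350 + 2×0.05021) × 1.093 = 1.13 mmol/kg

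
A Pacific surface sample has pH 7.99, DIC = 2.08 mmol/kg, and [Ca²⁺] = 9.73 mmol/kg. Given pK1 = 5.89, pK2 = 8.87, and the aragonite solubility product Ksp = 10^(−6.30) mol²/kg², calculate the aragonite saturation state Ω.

Ω = 4.67

α₂ = 1 / (1 + [H⁺]/K2 + [H⁺]²/(K1K2)) = 1 / (1 + 10^+0.88 + 10^-1.22)
   = 1 / (1 + 7.5858 + 0.060256) = 1/8.6460 = 0.1157
[CO3²⁻] = α₂ × DIC = 0.1157 × 2.08 = 0.2406 mmol/kg
Ksp = 10^(−6.30) = 5.012×10^-7
Ω = [Ca²⁺][CO3²⁻]/Ksp = (9.73×10^-3)(2.406×10^-4) / 5.012×10^-7 = 4.67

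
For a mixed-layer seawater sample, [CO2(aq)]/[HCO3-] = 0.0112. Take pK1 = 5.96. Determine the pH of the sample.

pH = 7.91

From K1 = [H⁺][HCO3-]/[CO2(aq)]:  pH = pK1 − log₁₀([CO2(aq)]/[HCO3-])
log₁₀(0.0112) = -1.951
pH = 5.96 − (-1.951) = 7.91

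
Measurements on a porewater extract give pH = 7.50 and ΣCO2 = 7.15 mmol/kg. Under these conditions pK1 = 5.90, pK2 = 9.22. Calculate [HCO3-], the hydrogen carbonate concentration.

[HCO3⁻] = 6.85 mmol/kg

α₁ = 1 / (1 + [H⁺]/K1 + K2/[H⁺]) = 1 / (1 + 10^-1.60 + 10^-1.72)
   = 1 / (1 + 0.025119 + 0.019055) = 1/1.0442 = 0.9577
[HCO3⁻] = α₁ × DIC = 0.9577 × 7.15 = 6.85 mmol/kg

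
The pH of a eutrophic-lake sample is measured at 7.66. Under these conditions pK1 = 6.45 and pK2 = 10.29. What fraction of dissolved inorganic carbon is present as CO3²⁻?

α₂ = 0.00220

α₂ = 1 / (1 + [H⁺]/K2 + [H⁺]²/(K1K2)) = 1 / (1 + 10^+2.63 + 10^+1.42)
   = 1 / (1 + 426.58 + 26.303) = 1/453.88 = 0.002203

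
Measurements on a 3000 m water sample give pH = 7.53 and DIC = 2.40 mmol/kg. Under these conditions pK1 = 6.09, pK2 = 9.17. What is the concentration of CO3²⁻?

α₂ = 1 / (1 + [H⁺]/K2 + [H⁺]²/(K1K2)) = 1 / (1 + 10^+1.64 + 10^+0.20)
   = 1 / (1 + 43.652 + 1.5849) = 1/46.236 = 0.02163
[CO3²⁻] = α₂ × DIC = 0.02163 × 2.40 = 0.0519 mmol/kg

[CO3²⁻] = 0.0519 mmol/kg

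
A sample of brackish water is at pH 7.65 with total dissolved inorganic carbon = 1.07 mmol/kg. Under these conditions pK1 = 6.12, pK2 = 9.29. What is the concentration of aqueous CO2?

α₀ = 1 / (1 + K1/[H⁺] + K1K2/[H⁺]²) = 1 / (1 + 10^+1.53 + 10^-0.11)
   = 1 / (1 + 33.884 + 0.77625) = 1/35.661 = 0.02804
[CO2*] = α₀ × DIC = 0.02804 × 1.07 = 0.0300 mmol/kg

[CO2*] = 0.0300 mmol/kg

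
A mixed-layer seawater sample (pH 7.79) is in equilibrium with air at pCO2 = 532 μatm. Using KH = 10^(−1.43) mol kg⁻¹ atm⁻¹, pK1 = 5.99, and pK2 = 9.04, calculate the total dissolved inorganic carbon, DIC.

[CO2*] = KH · pCO2 = 10^(−1.43) × 532×10^-6 = 1.977×10^-5 mol/kg
α₀ = 1/(1 + K1/[H⁺] + K1K2/[H⁺]²) = 1/(1 + 10^+1.80 + 10^+0.55) = 0.01478
DIC = [CO2*]/α₀ = 1.977×10^-5 / 0.01478 = 1.34 mmol/kg

DIC = 1.34 mmol/kg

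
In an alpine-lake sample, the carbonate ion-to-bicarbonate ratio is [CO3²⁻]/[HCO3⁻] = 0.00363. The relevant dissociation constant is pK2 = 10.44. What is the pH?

From K2 = [H⁺][CO3²⁻]/[HCO3⁻]:  pH = pK2 + log₁₀([CO3²⁻]/[HCO3⁻])
log₁₀(0.00363) = -2.440
pH = 10.44 + (-2.440) = 8.00

pH = 8.00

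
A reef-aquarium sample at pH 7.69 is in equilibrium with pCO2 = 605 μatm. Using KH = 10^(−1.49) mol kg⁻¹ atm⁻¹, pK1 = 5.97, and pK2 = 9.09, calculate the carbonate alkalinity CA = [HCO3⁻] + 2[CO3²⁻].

[CO2*] = KH · pCO2 = 10^(−1.49) × 605×10^-6 = 1.958×10^-5 mol/kg
α₀ = 1/(1 + K1/[H⁺] + K1K2/[H⁺]²) = 1/(1 + 10^+1.72 + 10^+0.32) = 0.01800
DIC = [CO2*]/α₀ = 1.958×10^-5 / 0.01800 = 1.088 mmol/kg
CA = (α₁ + 2α₂)·DIC = (0.9444 + 2×0.03760) × 1.088 = 1.11 mmol/kg

CA = 1.11 mmol/kg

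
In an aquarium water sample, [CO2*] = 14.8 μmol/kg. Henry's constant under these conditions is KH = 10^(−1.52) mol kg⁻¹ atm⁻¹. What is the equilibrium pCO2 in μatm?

KH = 10^(−1.52) = 3.020×10^-2 mol kg⁻¹ atm⁻¹
pCO2 = [CO2*]/KH = 14.8×10^-6 / 3.020×10^-2 = 4.90×10^-4 atm = 490 μatm

pCO2 = 490 μatm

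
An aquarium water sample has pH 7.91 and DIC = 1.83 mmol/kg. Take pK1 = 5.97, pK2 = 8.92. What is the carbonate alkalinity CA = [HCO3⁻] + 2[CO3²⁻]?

CA = 1.97 mmol/kg

CA = [HCO3⁻] + 2[CO3²⁻] = (α₁ + 2α₂)·DIC
At pH 7.91: [H⁺]/K1 = 10^-1.94 = 0.011482, K2/[H⁺] = 10^-1.01 = 0.097724
α₁ = 1/(1 + 0.011482 + 0.097724) = 1/1.1092 = 0.9015; α₂ = α₁·K2/[H⁺] = 0.08810
α₁ + 2α₂ = 1.0778
CA = 1.0778 × 1.83 = 1.97 mmol/kg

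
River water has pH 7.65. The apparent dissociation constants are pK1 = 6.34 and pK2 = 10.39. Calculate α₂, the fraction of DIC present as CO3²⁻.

α₂ = 0.00173

α₂ = 1 / (1 + [H⁺]/K2 + [H⁺]²/(K1K2)) = 1 / (1 + 10^+2.74 + 10^+1.43)
   = 1 / (1 + 549.54 + 26.915) = 1/577.46 = 0.001732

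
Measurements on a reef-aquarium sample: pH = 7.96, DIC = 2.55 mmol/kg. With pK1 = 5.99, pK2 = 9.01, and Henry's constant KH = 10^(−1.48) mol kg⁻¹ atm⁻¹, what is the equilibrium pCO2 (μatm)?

pCO2 = 750 μatm

α₀ = 1 / (1 + K1/[H⁺] + K1K2/[H⁺]²) = 1 / (1 + 10^+1.97 + 10^+0.92)
   = 1 / (1 + 93.325 + 8.3176) = 1/102.64 = 0.009742
[CO2*] = α₀ × DIC = 0.009742 × 2.55 = 0.02484 mmol/kg
pCO2 = [CO2*]/KH = 2.484×10^-5 / 3.311×10^-2 = 750 μatm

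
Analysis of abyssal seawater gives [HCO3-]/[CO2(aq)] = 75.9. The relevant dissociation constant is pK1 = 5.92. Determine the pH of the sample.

pH = 7.80

From K1 = [H⁺][HCO3-]/[CO2(aq)]:  pH = pK1 + log₁₀([HCO3-]/[CO2(aq)])
log₁₀(75.9) = +1.880
pH = 5.92 + (+1.880) = 7.80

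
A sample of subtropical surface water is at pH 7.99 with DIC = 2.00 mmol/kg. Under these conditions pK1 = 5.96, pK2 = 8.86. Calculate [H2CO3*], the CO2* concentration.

α₀ = 1 / (1 + K1/[H⁺] + K1K2/[H⁺]²) = 1 / (1 + 10^+2.03 + 10^+1.16)
   = 1 / (1 + 107.15 + 14.454) = 1/122.61 = 0.008156
[CO2*] = α₀ × DIC = 0.008156 × 2.00 = 0.0163 mmol/kg = 16.3 μmol/kg

[CO2*] = 16.3 μmol/kg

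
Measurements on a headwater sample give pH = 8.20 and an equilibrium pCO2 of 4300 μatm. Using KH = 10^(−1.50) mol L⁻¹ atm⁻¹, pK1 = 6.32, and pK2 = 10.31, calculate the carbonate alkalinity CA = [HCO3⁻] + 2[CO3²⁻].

[CO2*] = KH · pCO2 = 10^(−1.50) × 4300×10^-6 = 1.360×10^-4 mol/L
α₀ = 1/(1 + K1/[H⁺] + K1K2/[H⁺]²) = 1/(1 + 10^+1.88 + 10^-0.23) = 0.01291
DIC = [CO2*]/α₀ = 1.360×10^-4 / 0.01291 = 10.53 mmol/L
CA = (α₁ + 2α₂)·DIC = (0.9795 + 2×0.007603) × 10.53 = 10.5 mmol/L

CA = 10.5 mmol/L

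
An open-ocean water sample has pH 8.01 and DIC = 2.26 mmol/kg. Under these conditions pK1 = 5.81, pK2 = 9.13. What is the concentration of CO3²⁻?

α₂ = 1 / (1 + [H⁺]/K2 + [H⁺]²/(K1K2)) = 1 / (1 + 10^+1.12 + 10^-1.08)
   = 1 / (1 + 13.183 + 0.083176) = 1/14.266 = 0.07010
[CO3²⁻] = α₂ × DIC = 0.07010 × 2.26 = 0.158 mmol/kg

[CO3²⁻] = 0.158 mmol/kg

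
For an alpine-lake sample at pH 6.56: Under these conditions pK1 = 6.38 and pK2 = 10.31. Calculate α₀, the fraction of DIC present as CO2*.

α₀ = 0.398

α₀ = 1 / (1 + K1/[H⁺] + K1K2/[H⁺]²) = 1 / (1 + 10^+0.18 + 10^-3.57)
   = 1 / (1 + 1.5136 + 0.00026915) = 1/2.5138 = 0.3978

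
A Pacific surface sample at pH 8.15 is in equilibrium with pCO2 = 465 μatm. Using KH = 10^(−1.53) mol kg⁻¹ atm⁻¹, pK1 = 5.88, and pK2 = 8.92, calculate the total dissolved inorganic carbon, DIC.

DIC = 3.00 mmol/kg

[CO2*] = KH · pCO2 = 10^(−1.53) × 465×10^-6 = 1.372×10^-5 mol/kg
α₀ = 1/(1 + K1/[H⁺] + K1K2/[H⁺]²) = 1/(1 + 10^+2.27 + 10^+1.50) = 0.004570
DIC = [CO2*]/α₀ = 1.372×10^-5 / 0.004570 = 3.00 mmol/kg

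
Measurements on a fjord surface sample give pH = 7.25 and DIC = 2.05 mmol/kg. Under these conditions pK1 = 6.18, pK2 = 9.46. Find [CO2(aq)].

α₀ = 1 / (1 + K1/[H⁺] + K1K2/[H⁺]²) = 1 / (1 + 10^+1.07 + 10^-1.14)
   = 1 / (1 + 11.749 + 0.072444) = 1/12.821 = 0.07799
[CO2*] = α₀ × DIC = 0.07799 × 2.05 = 0.160 mmol/kg

[CO2*] = 0.160 mmol/kg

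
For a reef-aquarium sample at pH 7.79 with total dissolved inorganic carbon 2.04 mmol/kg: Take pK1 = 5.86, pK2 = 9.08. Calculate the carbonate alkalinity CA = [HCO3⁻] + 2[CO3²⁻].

CA = [HCO3⁻] + 2[CO3²⁻] = (α₁ + 2α₂)·DIC
At pH 7.79: [H⁺]/K1 = 10^-1.93 = 0.011749, K2/[H⁺] = 10^-1.29 = 0.051286
α₁ = 1/(1 + 0.011749 + 0.051286) = 1/1.0630 = 0.9407; α₂ = α₁·K2/[H⁺] = 0.04825
α₁ + 2α₂ = 1.0372
CA = 1.0372 × 2.04 = 2.12 mmol/kg

CA = 2.12 mmol/kg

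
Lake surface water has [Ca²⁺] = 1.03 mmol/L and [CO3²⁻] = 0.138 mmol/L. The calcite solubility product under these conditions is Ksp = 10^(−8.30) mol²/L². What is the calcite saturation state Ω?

Ω = 28.4

Ksp = 10^(−8.30) = 5.012×10^-9
Ω = [Ca²⁺][CO3²⁻]/Ksp = (1.03×10^-3)(0.138×10^-3) / 5.012×10^-9 = 28.4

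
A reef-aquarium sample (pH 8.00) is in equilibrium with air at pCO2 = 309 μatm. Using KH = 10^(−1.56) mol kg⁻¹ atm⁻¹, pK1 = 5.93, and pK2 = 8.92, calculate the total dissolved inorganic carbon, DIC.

[CO2*] = KH · pCO2 = 10^(−1.56) × 309×10^-6 = 8.511×10^-6 mol/kg
α₀ = 1/(1 + K1/[H⁺] + K1K2/[H⁺]²) = 1/(1 + 10^+2.07 + 10^+1.15) = 0.007541
DIC = [CO2*]/α₀ = 8.511×10^-6 / 0.007541 = 1.13 mmol/kg

DIC = 1.13 mmol/kg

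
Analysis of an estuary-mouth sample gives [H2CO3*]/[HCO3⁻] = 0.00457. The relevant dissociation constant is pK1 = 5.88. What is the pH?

pH = 8.22

From K1 = [H⁺][HCO3⁻]/[H2CO3*]:  pH = pK1 − log₁₀([H2CO3*]/[HCO3⁻])
log₁₀(0.00457) = -2.340
pH = 5.88 − (-2.340) = 8.22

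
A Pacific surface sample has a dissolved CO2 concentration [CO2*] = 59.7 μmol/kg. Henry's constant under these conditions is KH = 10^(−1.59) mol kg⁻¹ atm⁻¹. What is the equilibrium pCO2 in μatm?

KH = 10^(−1.59) = 2.570×10^-2 mol kg⁻¹ atm⁻¹
pCO2 = [CO2*]/KH = 59.7×10^-6 / 2.570×10^-2 = 2.32×10^-3 atm = 2320 μatm

pCO2 = 2320 μatm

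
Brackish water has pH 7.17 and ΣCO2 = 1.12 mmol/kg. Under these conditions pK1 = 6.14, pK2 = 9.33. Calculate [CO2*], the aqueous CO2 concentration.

[CO2*] = 0.0950 mmol/kg

α₀ = 1 / (1 + K1/[H⁺] + K1K2/[H⁺]²) = 1 / (1 + 10^+1.03 + 10^-1.13)
   = 1 / (1 + 10.715 + 0.074131) = 1/11.789 = 0.08482
[CO2*] = α₀ × DIC = 0.08482 × 1.12 = 0.0950 mmol/kg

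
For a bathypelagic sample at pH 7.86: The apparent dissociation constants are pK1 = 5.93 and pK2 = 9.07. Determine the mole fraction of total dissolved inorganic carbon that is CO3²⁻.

α₂ = 1 / (1 + [H⁺]/K2 + [H⁺]²/(K1K2)) = 1 / (1 + 10^+1.21 + 10^-0.72)
   = 1 / (1 + 16.218 + 0.19055) = 1/17.409 = 0.05744

α₂ = 0.0574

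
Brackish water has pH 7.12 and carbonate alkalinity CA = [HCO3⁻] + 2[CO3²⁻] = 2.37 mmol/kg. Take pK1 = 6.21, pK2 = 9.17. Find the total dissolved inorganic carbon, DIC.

DIC = 2.64 mmol/kg

CA = [HCO3⁻] + 2[CO3²⁻] = (α₁ + 2α₂)·DIC
At pH 7.12: [H⁺]/K1 = 10^-0.91 = 0.12303, K2/[H⁺] = 10^-2.05 = 0.0089125
α₁ = 1/(1 + 0.12303 + 0.0089125) = 1/1.1319 = 0.8834; α₂ = α₁·K2/[H⁺] = 0.007874
α₁ + 2α₂ = 0.8992
DIC = CA / (α₁ + 2α₂) = 2.37 / 0.8992 = 2.64 mmol/kg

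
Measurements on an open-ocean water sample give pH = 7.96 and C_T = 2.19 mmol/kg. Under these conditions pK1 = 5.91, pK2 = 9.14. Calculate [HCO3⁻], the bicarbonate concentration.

α₁ = 1 / (1 + [H⁺]/K1 + K2/[H⁺]) = 1 / (1 + 10^-2.05 + 10^-1.18)
   = 1 / (1 + 0.0089125 + 0.066069) = 1/1.0750 = 0.9302
[HCO3⁻] = α₁ × DIC = 0.9302 × 2.19 = 2.04 mmol/kg

[HCO3⁻] = 2.04 mmol/kg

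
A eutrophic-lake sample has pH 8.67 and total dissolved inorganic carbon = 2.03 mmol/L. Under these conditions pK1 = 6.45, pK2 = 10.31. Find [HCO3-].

α₁ = 1 / (1 + [H⁺]/K1 + K2/[H⁺]) = 1 / (1 + 10^-2.22 + 10^-1.64)
   = 1 / (1 + 0.0060256 + 0.022909) = 1/1.0289 = 0.9719
[HCO3⁻] = α₁ × DIC = 0.9719 × 2.03 = 1.97 mmol/L

[HCO3⁻] = 1.97 mmol/L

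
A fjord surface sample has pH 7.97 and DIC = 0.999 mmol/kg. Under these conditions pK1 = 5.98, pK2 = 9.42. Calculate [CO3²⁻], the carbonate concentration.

[CO3²⁻] = 0.0339 mmol/kg

α₂ = 1 / (1 + [H⁺]/K2 + [H⁺]²/(K1K2)) = 1 / (1 + 10^+1.45 + 10^-0.54)
   = 1 / (1 + 28.184 + 0.28840) = 1/29.472 = 0.03393
[CO3²⁻] = α₂ × DIC = 0.03393 × 0.999 = 0.0339 mmol/kg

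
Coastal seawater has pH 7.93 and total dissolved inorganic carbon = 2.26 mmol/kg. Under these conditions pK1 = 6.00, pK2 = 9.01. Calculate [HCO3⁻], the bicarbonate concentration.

[HCO3⁻] = 2.06 mmol/kg

α₁ = 1 / (1 + [H⁺]/K1 + K2/[H⁺]) = 1 / (1 + 10^-1.93 + 10^-1.08)
   = 1 / (1 + 0.011749 + 0.083176) = 1/1.0949 = 0.9133
[HCO3⁻] = α₁ × DIC = 0.9133 × 2.26 = 2.06 mmol/kg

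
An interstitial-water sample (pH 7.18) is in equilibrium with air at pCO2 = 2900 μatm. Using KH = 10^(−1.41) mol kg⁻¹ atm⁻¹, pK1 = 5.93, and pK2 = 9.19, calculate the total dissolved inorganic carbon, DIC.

[CO2*] = KH · pCO2 = 10^(−1.41) × 2900×10^-6 = 1.128×10^-4 mol/kg
α₀ = 1/(1 + K1/[H⁺] + K1K2/[H⁺]²) = 1/(1 + 10^+1.25 + 10^-0.76) = 0.05275
DIC = [CO2*]/α₀ = 1.128×10^-4 / 0.05275 = 2.14 mmol/kg

DIC = 2.14 mmol/kg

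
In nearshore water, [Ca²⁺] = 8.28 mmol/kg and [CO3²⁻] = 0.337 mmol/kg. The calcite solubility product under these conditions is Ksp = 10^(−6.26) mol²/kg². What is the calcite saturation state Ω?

Ω = 5.08

Ksp = 10^(−6.26) = 5.495×10^-7
Ω = [Ca²⁺][CO3²⁻]/Ksp = (8.28×10^-3)(0.337×10^-3) / 5.495×10^-7 = 5.08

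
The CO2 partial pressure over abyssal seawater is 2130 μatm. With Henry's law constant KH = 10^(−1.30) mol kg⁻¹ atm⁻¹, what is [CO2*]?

KH = 10^(−1.30) = 5.012×10^-2 mol kg⁻¹ atm⁻¹
[CO2*] = KH · pCO2 = 5.012×10^-2 × 2130×10^-6 atm = 1.07×10^-4 mol/kg

[CO2*] = 107 μmol/kg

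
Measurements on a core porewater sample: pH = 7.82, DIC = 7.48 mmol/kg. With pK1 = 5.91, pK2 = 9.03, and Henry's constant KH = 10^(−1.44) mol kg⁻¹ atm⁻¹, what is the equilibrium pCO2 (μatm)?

pCO2 = 2360 μatm

α₀ = 1 / (1 + K1/[H⁺] + K1K2/[H⁺]²) = 1 / (1 + 10^+1.91 + 10^+0.70)
   = 1 / (1 + 81.283 + 5.0119) = 1/87.295 = 0.01146
[CO2*] = α₀ × DIC = 0.01146 × 7.48 = 0.08569 mmol/kg
pCO2 = [CO2*]/KH = 8.569×10^-5 / 3.631×10^-2 = 2360 μatm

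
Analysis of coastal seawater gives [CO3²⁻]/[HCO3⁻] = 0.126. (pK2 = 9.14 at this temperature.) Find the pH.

pH = 8.24

From K2 = [H⁺][CO3²⁻]/[HCO3⁻]:  pH = pK2 + log₁₀([CO3²⁻]/[HCO3⁻])
log₁₀(0.126) = -0.900
pH = 9.14 + (-0.900) = 8.24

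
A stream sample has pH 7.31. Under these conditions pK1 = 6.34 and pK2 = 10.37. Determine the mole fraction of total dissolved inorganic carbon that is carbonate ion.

α₂ = 0.000786

α₂ = 1 / (1 + [H⁺]/K2 + [H⁺]²/(K1K2)) = 1 / (1 + 10^+3.06 + 10^+2.09)
   = 1 / (1 + 1148.2 + 123.03) = 1/1272.2 = 0.0007861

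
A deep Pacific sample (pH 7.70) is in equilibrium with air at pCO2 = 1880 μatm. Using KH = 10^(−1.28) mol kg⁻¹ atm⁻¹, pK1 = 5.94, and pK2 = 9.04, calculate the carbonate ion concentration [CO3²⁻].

[CO3²⁻] = 0.260 mmol/kg

[CO2*] = KH · pCO2 = 10^(−1.28) × 1880×10^-6 = 9.866×10^-5 mol/kg
α₀ = 1/(1 + K1/[H⁺] + K1K2/[H⁺]²) = 1/(1 + 10^+1.76 + 10^+0.42) = 0.01635
DIC = [CO2*]/α₀ = 9.866×10^-5 / 0.01635 = 6.036 mmol/kg
[CO3²⁻] = α₂·DIC; α₂ = 0.04300, so [CO3²⁻] = 0.04300 × 6.036 = 0.260 mmol/kg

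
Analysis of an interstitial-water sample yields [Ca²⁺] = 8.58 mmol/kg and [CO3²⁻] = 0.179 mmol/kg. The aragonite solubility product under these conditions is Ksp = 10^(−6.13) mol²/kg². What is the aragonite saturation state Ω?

Ω = 2.07

Ksp = 10^(−6.13) = 7.413×10^-7
Ω = [Ca²⁺][CO3²⁻]/Ksp = (8.58×10^-3)(0.179×10^-3) / 7.413×10^-7 = 2.07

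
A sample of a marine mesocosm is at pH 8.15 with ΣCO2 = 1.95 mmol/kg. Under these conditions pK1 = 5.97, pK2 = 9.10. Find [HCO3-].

[HCO3⁻] = 1.74 mmol/kg

α₁ = 1 / (1 + [H⁺]/K1 + K2/[H⁺]) = 1 / (1 + 10^-2.18 + 10^-0.95)
   = 1 / (1 + 0.0066069 + 0.11220) = 1/1.1188 = 0.8938
[HCO3⁻] = α₁ × DIC = 0.8938 × 1.95 = 1.74 mmol/kg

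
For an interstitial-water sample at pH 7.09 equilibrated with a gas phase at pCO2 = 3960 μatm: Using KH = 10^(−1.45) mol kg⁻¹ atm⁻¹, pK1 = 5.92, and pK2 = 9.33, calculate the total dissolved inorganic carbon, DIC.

[CO2*] = KH · pCO2 = 10^(−1.45) × 3960×10^-6 = 1.405×10^-4 mol/kg
α₀ = 1/(1 + K1/[H⁺] + K1K2/[H⁺]²) = 1/(1 + 10^+1.17 + 10^-1.07) = 0.06299
DIC = [CO2*]/α₀ = 1.405×10^-4 / 0.06299 = 2.23 mmol/kg

DIC = 2.23 mmol/kg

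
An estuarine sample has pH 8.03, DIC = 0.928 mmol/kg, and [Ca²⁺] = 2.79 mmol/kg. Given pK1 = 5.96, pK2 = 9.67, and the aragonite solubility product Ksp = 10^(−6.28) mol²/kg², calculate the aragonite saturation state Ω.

Ω = 0.110

α₂ = 1 / (1 + [H⁺]/K2 + [H⁺]²/(K1K2)) = 1 / (1 + 10^+1.64 + 10^-0.43)
   = 1 / (1 + 43.652 + 0.37154) = 1/45.023 = 0.02221
[CO3²⁻] = α₂ × DIC = 0.02221 × 0.928 = 0.02061 mmol/kg
Ksp = 10^(−6.28) = 5.248×10^-7
Ω = [Ca²⁺][CO3²⁻]/Ksp = (2.79×10^-3)(2.061×10^-5) / 5.248×10^-7 = 0.110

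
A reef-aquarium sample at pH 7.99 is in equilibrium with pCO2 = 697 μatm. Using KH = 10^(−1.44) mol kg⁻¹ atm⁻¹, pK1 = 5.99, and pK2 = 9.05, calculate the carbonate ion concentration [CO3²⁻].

[CO3²⁻] = 0.220 mmol/kg

[CO2*] = KH · pCO2 = 10^(−1.44) × 697×10^-6 = 2.531×10^-5 mol/kg
α₀ = 1/(1 + K1/[H⁺] + K1K2/[H⁺]²) = 1/(1 + 10^+2.00 + 10^+0.94) = 0.009115
DIC = [CO2*]/α₀ = 2.531×10^-5 / 0.009115 = 2.776 mmol/kg
[CO3²⁻] = α₂·DIC; α₂ = 0.07939, so [CO3²⁻] = 0.07939 × 2.776 = 0.220 mmol/kg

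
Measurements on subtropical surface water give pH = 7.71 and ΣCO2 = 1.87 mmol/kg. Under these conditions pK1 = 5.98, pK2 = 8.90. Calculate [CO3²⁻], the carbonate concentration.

α₂ = 1 / (1 + [H⁺]/K2 + [H⁺]²/(K1K2)) = 1 / (1 + 10^+1.19 + 10^-0.54)
   = 1 / (1 + 15.488 + 0.28840) = 1/16.777 = 0.05961
[CO3²⁻] = α₂ × DIC = 0.05961 × 1.87 = 0.111 mmol/kg

[CO3²⁻] = 0.111 mmol/kg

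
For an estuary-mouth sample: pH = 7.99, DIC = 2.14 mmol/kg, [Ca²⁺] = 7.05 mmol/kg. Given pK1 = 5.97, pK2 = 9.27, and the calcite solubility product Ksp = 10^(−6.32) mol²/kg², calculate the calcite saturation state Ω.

Ω = 1.56

α₂ = 1 / (1 + [H⁺]/K2 + [H⁺]²/(K1K2)) = 1 / (1 + 10^+1.28 + 10^-0.74)
   = 1 / (1 + 19.055 + 0.18197) = 1/20.237 = 0.04942
[CO3²⁻] = α₂ × DIC = 0.04942 × 2.14 = 0.1057 mmol/kg
Ksp = 10^(−6.32) = 4.786×10^-7
Ω = [Ca²⁺][CO3²⁻]/Ksp = (7.05×10^-3)(1.057×10^-4) / 4.786×10^-7 = 1.56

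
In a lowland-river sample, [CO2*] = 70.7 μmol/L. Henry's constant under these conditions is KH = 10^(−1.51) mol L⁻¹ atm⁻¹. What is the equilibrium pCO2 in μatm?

pCO2 = 2290 μatm

KH = 10^(−1.51) = 3.090×10^-2 mol L⁻¹ atm⁻¹
pCO2 = [CO2*]/KH = 70.7×10^-6 / 3.090×10^-2 = 2.29×10^-3 atm = 2290 μatm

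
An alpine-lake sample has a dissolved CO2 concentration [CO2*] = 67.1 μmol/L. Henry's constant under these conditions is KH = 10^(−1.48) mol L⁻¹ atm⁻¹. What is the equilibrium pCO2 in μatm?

KH = 10^(−1.48) = 3.311×10^-2 mol L⁻¹ atm⁻¹
pCO2 = [CO2*]/KH = 67.1×10^-6 / 3.311×10^-2 = 2.03×10^-3 atm = 2030 μatm

pCO2 = 2030 μatm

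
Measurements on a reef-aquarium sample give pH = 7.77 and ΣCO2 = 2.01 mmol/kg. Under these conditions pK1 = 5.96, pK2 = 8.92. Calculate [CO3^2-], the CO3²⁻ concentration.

α₂ = 1 / (1 + [H⁺]/K2 + [H⁺]²/(K1K2)) = 1 / (1 + 10^+1.15 + 10^-0.66)
   = 1 / (1 + 14.125 + 0.21878) = 1/15.344 = 0.06517
[CO3²⁻] = α₂ × DIC = 0.06517 × 2.01 = 0.131 mmol/kg

[CO3²⁻] = 0.131 mmol/kg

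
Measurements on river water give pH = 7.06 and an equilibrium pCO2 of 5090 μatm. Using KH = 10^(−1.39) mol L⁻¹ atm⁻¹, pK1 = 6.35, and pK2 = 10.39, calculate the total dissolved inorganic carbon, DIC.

DIC = 1.27 mmol/L

[CO2*] = KH · pCO2 = 10^(−1.39) × 5090×10^-6 = 2.074×10^-4 mol/L
α₀ = 1/(1 + K1/[H⁺] + K1K2/[H⁺]²) = 1/(1 + 10^+0.71 + 10^-2.62) = 0.1631
DIC = [CO2*]/α₀ = 2.074×10^-4 / 0.1631 = 1.27 mmol/L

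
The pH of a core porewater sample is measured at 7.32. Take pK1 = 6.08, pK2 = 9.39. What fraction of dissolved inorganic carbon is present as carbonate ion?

α₂ = 1 / (1 + [H⁺]/K2 + [H⁺]²/(K1K2)) = 1 / (1 + 10^+2.07 + 10^+0.83)
   = 1 / (1 + 117.49 + 6.7608) = 1/125.25 = 0.007984

α₂ = 0.00798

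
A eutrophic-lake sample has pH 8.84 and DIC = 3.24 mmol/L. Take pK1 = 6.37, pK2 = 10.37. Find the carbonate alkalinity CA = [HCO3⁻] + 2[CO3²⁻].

CA = [HCO3⁻] + 2[CO3²⁻] = (α₁ + 2α₂)·DIC
At pH 8.84: [H⁺]/K1 = 10^-2.47 = 0.0033884, K2/[H⁺] = 10^-1.53 = 0.029512
α₁ = 1/(1 + 0.0033884 + 0.029512) = 1/1.0329 = 0.9681; α₂ = α₁·K2/[H⁺] = 0.02857
α₁ + 2α₂ = 1.0253
CA = 1.0253 × 3.24 = 3.32 mmol/L

CA = 3.32 mmol/L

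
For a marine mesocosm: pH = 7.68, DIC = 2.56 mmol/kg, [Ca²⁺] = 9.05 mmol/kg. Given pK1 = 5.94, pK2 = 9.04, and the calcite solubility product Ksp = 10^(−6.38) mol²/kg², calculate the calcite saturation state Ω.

Ω = 2.28

α₂ = 1 / (1 + [H⁺]/K2 + [H⁺]²/(K1K2)) = 1 / (1 + 10^+1.36 + 10^-0.38)
   = 1 / (1 + 22.909 + 0.41687) = 1/24.326 = 0.04111
[CO3²⁻] = α₂ × DIC = 0.04111 × 2.56 = 0.1052 mmol/kg
Ksp = 10^(−6.38) = 4.169×10^-7
Ω = [Ca²⁺][CO3²⁻]/Ksp = (9.05×10^-3)(1.052×10^-4) / 4.169×10^-7 = 2.28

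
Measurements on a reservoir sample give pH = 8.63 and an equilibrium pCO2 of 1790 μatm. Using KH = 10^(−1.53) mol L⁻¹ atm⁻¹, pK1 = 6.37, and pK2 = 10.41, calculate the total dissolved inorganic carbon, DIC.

[CO2*] = KH · pCO2 = 10^(−1.53) × 1790×10^-6 = 5.283×10^-5 mol/L
α₀ = 1/(1 + K1/[H⁺] + K1K2/[H⁺]²) = 1/(1 + 10^+2.26 + 10^+0.48) = 0.005377
DIC = [CO2*]/α₀ = 5.283×10^-5 / 0.005377 = 9.83 mmol/L

DIC = 9.83 mmol/L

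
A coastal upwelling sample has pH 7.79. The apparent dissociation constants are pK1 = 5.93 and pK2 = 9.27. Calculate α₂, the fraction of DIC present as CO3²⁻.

α₂ = 0.0316

α₂ = 1 / (1 + [H⁺]/K2 + [H⁺]²/(K1K2)) = 1 / (1 + 10^+1.48 + 10^-0.38)
   = 1 / (1 + 30.200 + 0.41687) = 1/31.616 = 0.03163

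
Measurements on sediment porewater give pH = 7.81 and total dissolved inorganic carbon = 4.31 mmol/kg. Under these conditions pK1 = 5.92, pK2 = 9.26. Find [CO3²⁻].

[CO3²⁻] = 0.146 mmol/kg

α₂ = 1 / (1 + [H⁺]/K2 + [H⁺]²/(K1K2)) = 1 / (1 + 10^+1.45 + 10^-0.44)
   = 1 / (1 + 28.184 + 0.36308) = 1/29.547 = 0.03384
[CO3²⁻] = α₂ × DIC = 0.03384 × 4.31 = 0.146 mmol/kg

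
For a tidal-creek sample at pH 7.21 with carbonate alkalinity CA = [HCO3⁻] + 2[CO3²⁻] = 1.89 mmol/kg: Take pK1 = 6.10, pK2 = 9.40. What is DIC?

DIC = 2.02 mmol/kg

CA = [HCO3⁻] + 2[CO3²⁻] = (α₁ + 2α₂)·DIC
At pH 7.21: [H⁺]/K1 = 10^-1.11 = 0.077625, K2/[H⁺] = 10^-2.19 = 0.0064565
α₁ = 1/(1 + 0.077625 + 0.0064565) = 1/1.0841 = 0.9224; α₂ = α₁·K2/[H⁺] = 0.005956
α₁ + 2α₂ = 0.9344
DIC = CA / (α₁ + 2α₂) = 1.89 / 0.9344 = 2.02 mmol/kg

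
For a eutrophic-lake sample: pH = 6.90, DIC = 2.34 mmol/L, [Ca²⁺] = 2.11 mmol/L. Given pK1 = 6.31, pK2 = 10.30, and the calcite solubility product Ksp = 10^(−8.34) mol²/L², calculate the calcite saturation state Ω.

Ω = 0.342

α₂ = 1 / (1 + [H⁺]/K2 + [H⁺]²/(K1K2)) = 1 / (1 + 10^+3.40 + 10^+2.81)
   = 1 / (1 + 2511.9 + 645.65) = 1/3158.5 = 0.0003166
[CO3²⁻] = α₂ × DIC = 0.0003166 × 2.34 = 0.0007408 mmol/L = 0.7408 μmol/L
Ksp = 10^(−8.34) = 4.571×10^-9
Ω = [Ca²⁺][CO3²⁻]/Ksp = (2.11×10^-3)(7.408×10^-7) / 4.571×10^-9 = 0.342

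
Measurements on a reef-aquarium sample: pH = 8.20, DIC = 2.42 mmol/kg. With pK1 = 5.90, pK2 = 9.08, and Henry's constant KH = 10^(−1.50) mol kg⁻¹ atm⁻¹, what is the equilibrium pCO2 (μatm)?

pCO2 = 337 μatm

α₀ = 1 / (1 + K1/[H⁺] + K1K2/[H⁺]²) = 1 / (1 + 10^+2.30 + 10^+1.42)
   = 1 / (1 + 199.53 + 26.303) = 1/226.83 = 0.004409
[CO2*] = α₀ × DIC = 0.004409 × 2.42 = 0.01067 mmol/kg = 10.67 μmol/kg
pCO2 = [CO2*]/KH = 1.067×10^-5 / 3.162×10^-2 = 337 μatm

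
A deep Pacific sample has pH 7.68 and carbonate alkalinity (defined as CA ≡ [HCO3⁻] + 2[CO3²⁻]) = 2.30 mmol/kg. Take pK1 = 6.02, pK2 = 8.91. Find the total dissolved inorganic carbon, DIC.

DIC = 2.22 mmol/kg

CA = [HCO3⁻] + 2[CO3²⁻] = (α₁ + 2α₂)·DIC
At pH 7.68: [H⁺]/K1 = 10^-1.66 = 0.021878, K2/[H⁺] = 10^-1.23 = 0.058884
α₁ = 1/(1 + 0.021878 + 0.058884) = 1/1.0808 = 0.9253; α₂ = α₁·K2/[H⁺] = 0.05448
α₁ + 2α₂ = 1.0342
DIC = CA / (α₁ + 2α₂) = 2.30 / 1.0342 = 2.22 mmol/kg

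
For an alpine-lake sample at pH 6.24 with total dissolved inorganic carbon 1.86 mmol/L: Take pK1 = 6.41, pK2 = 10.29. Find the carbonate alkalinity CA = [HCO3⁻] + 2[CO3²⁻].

CA = 0.750 mmol/L

CA = [HCO3⁻] + 2[CO3²⁻] = (α₁ + 2α₂)·DIC
At pH 6.24: [H⁺]/K1 = 10^0.17 = 1.4791, K2/[H⁺] = 10^-4.05 = 8.9125×10^-5
α₁ = 1/(1 + 1.4791 + 8.9125×10^-5) = 1/2.4792 = 0.4034; α₂ = α₁·K2/[H⁺] = 3.595×10^-5
α₁ + 2α₂ = 0.4034
CA = 0.4034 × 1.86 = 0.750 mmol/L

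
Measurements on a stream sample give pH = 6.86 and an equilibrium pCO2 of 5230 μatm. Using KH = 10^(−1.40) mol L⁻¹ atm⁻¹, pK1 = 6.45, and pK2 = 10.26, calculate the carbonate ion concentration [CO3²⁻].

[CO2*] = KH · pCO2 = 10^(−1.40) × 5230×10^-6 = 2.082×10^-4 mol/L
α₀ = 1/(1 + K1/[H⁺] + K1K2/[H⁺]²) = 1/(1 + 10^+0.41 + 10^-2.99) = 0.2800
DIC = [CO2*]/α₀ = 2.082×10^-4 / 0.2800 = 0.7436 mmol/L
[CO3²⁻] = α₂·DIC; α₂ = 0.0002865, so [CO3²⁻] = 0.0002865 × 0.7436 = 0.000213 mmol/L = 0.213 μmol/L

[CO3²⁻] = 0.213 μmol/L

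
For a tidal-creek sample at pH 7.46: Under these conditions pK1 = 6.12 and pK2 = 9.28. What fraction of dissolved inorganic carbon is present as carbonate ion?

α₂ = 0.0143

α₂ = 1 / (1 + [H⁺]/K2 + [H⁺]²/(K1K2)) = 1 / (1 + 10^+1.82 + 10^+0.48)
   = 1 / (1 + 66.069 + 3.0200) = 1/70.089 = 0.01427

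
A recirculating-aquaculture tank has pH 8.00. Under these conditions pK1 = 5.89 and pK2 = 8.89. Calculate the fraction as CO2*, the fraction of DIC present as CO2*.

α₀ = 0.00683

α₀ = 1 / (1 + K1/[H⁺] + K1K2/[H⁺]²) = 1 / (1 + 10^+2.11 + 10^+1.22)
   = 1 / (1 + 128.82 + 16.596) = 1/146.42 = 0.006830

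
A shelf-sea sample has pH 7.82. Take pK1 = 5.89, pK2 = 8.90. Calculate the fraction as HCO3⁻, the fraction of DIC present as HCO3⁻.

α₁ = 0.913

α₁ = 1 / (1 + [H⁺]/K1 + K2/[H⁺]) = 1 / (1 + 10^-1.93 + 10^-1.08)
   = 1 / (1 + 0.011749 + 0.083176) = 1/1.0949 = 0.9133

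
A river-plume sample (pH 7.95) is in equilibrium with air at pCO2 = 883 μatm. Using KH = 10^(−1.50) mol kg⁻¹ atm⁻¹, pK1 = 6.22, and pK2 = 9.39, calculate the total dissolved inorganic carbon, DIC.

DIC = 1.58 mmol/kg

[CO2*] = KH · pCO2 = 10^(−1.50) × 883×10^-6 = 2.792×10^-5 mol/kg
α₀ = 1/(1 + K1/[H⁺] + K1K2/[H⁺]²) = 1/(1 + 10^+1.73 + 10^+0.29) = 0.01765
DIC = [CO2*]/α₀ = 2.792×10^-5 / 0.01765 = 1.58 mmol/kg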